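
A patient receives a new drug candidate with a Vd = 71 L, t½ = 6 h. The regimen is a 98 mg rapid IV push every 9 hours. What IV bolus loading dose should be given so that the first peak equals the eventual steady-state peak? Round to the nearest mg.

152 mg

f = (1/2)^(9/6) ≈ 0.353553; accumulation ratio R = 1/(1−f) ≈ 1.54692.
Loading dose to hit Cmax,ss on first dose: D_load = D_maint·R ≈ 98 × 1.54692 ≈ 151.60 mg.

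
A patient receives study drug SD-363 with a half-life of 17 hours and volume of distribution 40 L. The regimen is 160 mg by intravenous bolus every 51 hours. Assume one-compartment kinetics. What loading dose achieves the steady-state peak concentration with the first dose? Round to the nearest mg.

183 mg

f = (1/2)^(51/17) ≈ 0.125000; accumulation ratio R = 1/(1−f) ≈ 1.14286.
Loading dose to hit Cmax,ss on first dose: D_load = D_maint·R ≈ 160 × 1.14286 ≈ 182.86 mg.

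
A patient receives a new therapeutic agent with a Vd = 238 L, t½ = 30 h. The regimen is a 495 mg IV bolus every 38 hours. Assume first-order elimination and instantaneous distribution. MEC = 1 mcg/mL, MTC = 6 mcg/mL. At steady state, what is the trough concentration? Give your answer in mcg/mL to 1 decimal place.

1.5 mcg/mL

τ/t½ = 38/30 ≈ 1.2667, so fraction remaining f = (1/2)^(38/30) ≈ 0.4156.
Single-dose peak C₀ = D/Vd = 495/238 ≈ 2.080 mcg/mL.
Steady-state trough Cmin,ss = C₀·f/(1−f) ≈ 2.080 × 0.4156/0.5844 ≈ 1.479 mcg/mL.
Trough 1.5 mcg/mL vs MEC 1 mcg/mL: adequate.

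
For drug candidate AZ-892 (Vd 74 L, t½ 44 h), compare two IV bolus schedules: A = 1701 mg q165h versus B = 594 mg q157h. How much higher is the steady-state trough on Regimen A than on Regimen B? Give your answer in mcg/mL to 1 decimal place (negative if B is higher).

1.1 mcg/mL

Regimen A: f = (1/2)^(165/44) ≈ 0.0743; Cmin,ss = (1701/74)·f/(1−f) ≈ 1.845 mcg/mL.
Regimen B: f = (1/2)^(157/44) ≈ 0.0843; Cmin,ss = (594/74)·f/(1−f) ≈ 0.739 mcg/mL.
Difference ≈ 1.845 − 0.739 ≈ 1.106 mcg/mL.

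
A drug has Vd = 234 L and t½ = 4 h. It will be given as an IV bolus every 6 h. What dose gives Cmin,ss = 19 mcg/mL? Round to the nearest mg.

τ/t½ = 6/4 ≈ 1.5, so f = (1/2)^(6/4) ≈ 0.353553.
Cmin,ss = (D/Vd)·f/(1−f), so D = Cmin,ss·Vd·(1−f)/f.
D = 19 × 234 × (1−f)/f ≈ 19 × 234 × 1.82843 ≈ 8129.20 mg.

8129 mg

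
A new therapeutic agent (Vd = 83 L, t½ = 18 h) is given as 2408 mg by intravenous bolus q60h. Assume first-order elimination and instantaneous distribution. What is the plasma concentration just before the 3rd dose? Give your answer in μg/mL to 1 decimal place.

3.2 μg/mL

f = (1/2)^(τ/t½) = (1/2)^(60/18) ≈ 0.0992.
C₀ = D/Vd = 2408/83 ≈ 29.012 μg/mL.
Before the 3rd dose, 2 doses have been given. Superposition: Cmin = C₀·(f + f²).
≈ 29.012 × (0.0992 + 0.0098) ≈ 29.012 × 0.1090 ≈ 3.162 μg/mL.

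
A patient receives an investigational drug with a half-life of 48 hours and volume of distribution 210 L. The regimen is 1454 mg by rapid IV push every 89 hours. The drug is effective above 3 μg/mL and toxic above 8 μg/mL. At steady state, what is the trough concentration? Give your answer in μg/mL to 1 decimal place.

2.6 μg/mL

τ/t½ = 89/48 ≈ 1.8542, so fraction remaining f = (1/2)^(89/48) ≈ 0.2766.
Accumulation ratio R = 1/(1 − f) ≈ 1/0.7234 ≈ 1.3824.
Single-dose peak C₀ = D/Vd = 1454/210 ≈ 6.924 μg/mL.
Cmax,ss = C₀/(1 − f) ≈ 6.924/0.7234 ≈ 9.571 μg/mL.
One interval later, Cmin,ss = Cmax,ss·e^(−kτ) ≈ 9.571 × 0.2766 ≈ 2.647 μg/mL.
Trough 2.6 μg/mL vs MEC 3 μg/mL: subtherapeutic.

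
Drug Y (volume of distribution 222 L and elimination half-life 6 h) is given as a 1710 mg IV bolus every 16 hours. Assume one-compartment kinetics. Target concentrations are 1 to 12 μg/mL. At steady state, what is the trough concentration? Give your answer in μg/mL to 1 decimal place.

1.4 μg/mL

τ/t½ = 16/6 ≈ 2.6667, so fraction remaining f = (1/2)^(16/6) ≈ 0.1575.
Single-dose peak C₀ = D/Vd = 1710/222 ≈ 7.703 μg/mL.
Steady-state trough Cmin,ss = C₀·f/(1−f) ≈ 7.703 × 0.1575/0.8425 ≈ 1.440 μg/mL.
Trough 1.4 μg/mL vs MEC 1 μg/mL: adequate.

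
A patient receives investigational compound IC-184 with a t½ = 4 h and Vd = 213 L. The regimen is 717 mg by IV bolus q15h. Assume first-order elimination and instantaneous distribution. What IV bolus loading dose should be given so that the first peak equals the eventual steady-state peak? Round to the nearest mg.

f = (1/2)^(15/4) ≈ 0.074325; accumulation ratio R = 1/(1−f) ≈ 1.08029.
Loading dose to hit Cmax,ss on first dose: D_load = D_maint·R ≈ 717 × 1.08029 ≈ 774.57 mg.

775 mg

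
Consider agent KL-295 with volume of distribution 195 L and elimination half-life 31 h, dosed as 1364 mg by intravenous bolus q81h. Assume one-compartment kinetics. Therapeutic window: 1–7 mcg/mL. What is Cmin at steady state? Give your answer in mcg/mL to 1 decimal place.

Over one 81-h interval, 81/31 ≈ 2.6129 half-lives elapse, leaving f ≈ 0.1635 of each dose.
At steady state, accumulation factor R = 1/(1 − e^(−kτ)) ≈ 1.1955.
Single-dose peak C₀ = D/Vd = 1364/195 ≈ 6.995 mcg/mL.
Steady-state peak Cmax,ss = C₀·R ≈ 6.995 × 1.1955 ≈ 8.363 mcg/mL.
One interval later, Cmin,ss = Cmax,ss·e^(−kτ) ≈ 8.363 × 0.1635 ≈ 1.367 mcg/mL.
Trough 1.4 mcg/mL vs MEC 1 mcg/mL: adequate.

1.4 mcg/mL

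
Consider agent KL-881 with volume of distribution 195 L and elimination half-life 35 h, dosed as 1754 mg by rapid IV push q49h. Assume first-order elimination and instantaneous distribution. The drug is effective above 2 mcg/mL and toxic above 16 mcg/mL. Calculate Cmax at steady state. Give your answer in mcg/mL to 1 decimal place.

Over one 49-h interval, 49/35 ≈ 1.4 half-lives elapse, leaving f ≈ 0.3789 of each dose.
Accumulation ratio R = 1/(1 − f) ≈ 1/0.6211 ≈ 1.6100.
Each bolus raises the concentration by D/Vd = 1754/195 ≈ 8.995 mcg/mL.
Cmax,ss = C₀/(1 − f) ≈ 8.995/0.6211 ≈ 14.482 mcg/mL.
Peak 14.5 mcg/mL vs MTC 16 mcg/mL: below toxic threshold.

14.5 mcg/mL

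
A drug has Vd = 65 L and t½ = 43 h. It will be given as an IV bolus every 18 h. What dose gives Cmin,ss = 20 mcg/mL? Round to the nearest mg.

τ/t½ = 18/43 ≈ 0.4186, so f = (1/2)^(18/43) ≈ 0.748148.
Cmin,ss = (D/Vd)·f/(1−f), so D = Cmin,ss·Vd·(1−f)/f.
D = 20 × 65 × (1−f)/f ≈ 20 × 65 × 0.33663 ≈ 437.62 mg.

438 mg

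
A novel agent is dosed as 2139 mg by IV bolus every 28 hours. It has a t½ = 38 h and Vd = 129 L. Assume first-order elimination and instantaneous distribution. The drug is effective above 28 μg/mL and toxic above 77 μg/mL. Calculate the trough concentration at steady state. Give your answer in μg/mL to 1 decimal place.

24.9 μg/mL

Over one 28-h interval, 28/38 ≈ 0.73684 half-lives elapse, leaving f ≈ 0.6001 of each dose.
Accumulation ratio R = 1/(1 − f) ≈ 1/0.3999 ≈ 2.5006.
Each bolus raises the concentration by D/Vd = 2139/129 ≈ 16.581 μg/mL.
Cmax,ss = C₀/(1 − f) ≈ 16.581/0.3999 ≈ 41.463 μg/mL.
One interval later, Cmin,ss = Cmax,ss·e^(−kτ) ≈ 41.463 × 0.6001 ≈ 24.882 μg/mL.
Trough 24.9 μg/mL vs MEC 28 μg/mL: subtherapeutic.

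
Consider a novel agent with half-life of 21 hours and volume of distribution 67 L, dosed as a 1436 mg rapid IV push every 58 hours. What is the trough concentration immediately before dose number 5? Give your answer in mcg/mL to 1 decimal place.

3.7 mcg/mL

f = (1/2)^(τ/t½) = (1/2)^(58/21) ≈ 0.1474.
C₀ = D/Vd = 1436/67 ≈ 21.433 mcg/mL.
Before the 5th dose, 4 doses have been given. Superposition: Cmin = C₀·(f + f² + … + f^4).
≈ 21.433 × (0.1474 + 0.0217 + 0.0032 + 0.0005) ≈ 21.433 × 0.1728 ≈ 3.704 mcg/mL.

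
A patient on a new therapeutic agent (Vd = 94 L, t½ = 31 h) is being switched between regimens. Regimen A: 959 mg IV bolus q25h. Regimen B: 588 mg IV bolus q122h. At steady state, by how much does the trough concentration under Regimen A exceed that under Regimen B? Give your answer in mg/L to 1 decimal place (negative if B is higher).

Regimen A: f = (1/2)^(25/31) ≈ 0.5718; Cmin,ss = (959/94)·f/(1−f) ≈ 13.623 mg/L.
Regimen B: f = (1/2)^(122/31) ≈ 0.0654; Cmin,ss = (588/94)·f/(1−f) ≈ 0.438 mg/L.
Difference ≈ 13.623 − 0.438 ≈ 13.185 mg/L.

13.2 mg/L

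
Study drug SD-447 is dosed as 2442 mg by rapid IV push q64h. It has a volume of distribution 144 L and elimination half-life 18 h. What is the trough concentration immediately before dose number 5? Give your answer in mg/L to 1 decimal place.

1.6 mg/L

f = (1/2)^(τ/t½) = (1/2)^(64/18) ≈ 0.0850.
C₀ = D/Vd = 2442/144 ≈ 16.958 mg/L.
Before the 5th dose, 4 doses have been given. Superposition: Cmin = C₀·(f + f² + … + f^4).
≈ 16.958 × (0.0850 + 0.0072 + 0.0006 + 0.0001) ≈ 16.958 × 0.0929 ≈ 1.575 mg/L.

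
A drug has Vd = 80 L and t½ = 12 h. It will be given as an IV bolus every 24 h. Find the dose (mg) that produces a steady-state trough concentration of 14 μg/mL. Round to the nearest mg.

τ/t½ = 24/12 ≈ 2, so f = (1/2)^(24/12) ≈ 0.250000.
Cmin,ss = (D/Vd)·f/(1−f), so D = Cmin,ss·Vd·(1−f)/f.
D = 14 × 80 × (1−f)/f ≈ 14 × 80 × 3.00000 ≈ 3360.00 mg.

3360 mg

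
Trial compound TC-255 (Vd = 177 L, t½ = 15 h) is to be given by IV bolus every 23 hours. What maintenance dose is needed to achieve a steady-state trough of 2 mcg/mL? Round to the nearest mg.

τ/t½ = 23/15 ≈ 1.5333, so f = (1/2)^(23/15) ≈ 0.345478.
Cmin,ss = (D/Vd)·f/(1−f), so D = Cmin,ss·Vd·(1−f)/f.
D = 2 × 177 × (1−f)/f ≈ 2 × 177 × 1.89454 ≈ 670.67 mg.

671 mg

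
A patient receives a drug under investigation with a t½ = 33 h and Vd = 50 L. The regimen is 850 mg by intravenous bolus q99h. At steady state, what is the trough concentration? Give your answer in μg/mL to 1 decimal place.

2.4 μg/mL

τ = 99 h = 3 half-lives, so f = (1/2)^3 = 0.125.
At steady state, R = 1/(1 − 0.125) = 8/7.
Single-dose peak C₀ = D/Vd = 850/50 = 17 μg/mL.
Steady-state peak Cmax,ss = C₀·R = 17 × 8/7 ≈ 19.429 μg/mL.
Steady-state trough Cmin,ss = Cmax,ss·f ≈ 19.429 × 0.125 ≈ 2.429 μg/mL.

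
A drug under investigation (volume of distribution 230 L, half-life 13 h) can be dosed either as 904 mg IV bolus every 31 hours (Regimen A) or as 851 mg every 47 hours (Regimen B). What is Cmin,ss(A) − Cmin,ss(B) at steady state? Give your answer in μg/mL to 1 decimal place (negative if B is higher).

Regimen A: f = (1/2)^(31/13) ≈ 0.1915; Cmin,ss = (904/230)·f/(1−f) ≈ 0.931 μg/mL.
Regimen B: f = (1/2)^(47/13) ≈ 0.0816; Cmin,ss = (851/230)·f/(1−f) ≈ 0.329 μg/mL.
Difference ≈ 0.931 − 0.329 ≈ 0.602 μg/mL.

0.6 μg/mL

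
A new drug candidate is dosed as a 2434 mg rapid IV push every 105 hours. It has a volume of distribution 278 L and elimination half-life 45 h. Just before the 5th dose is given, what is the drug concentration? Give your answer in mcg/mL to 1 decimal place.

2.2 mcg/mL

f = (1/2)^(τ/t½) = (1/2)^(105/45) ≈ 0.1984.
C₀ = D/Vd = 2434/278 ≈ 8.755 mcg/mL.
Before the 5th dose, 4 doses have been given. Superposition: Cmin = C₀·(f + f² + … + f^4).
≈ 8.755 × (0.1984 + 0.0394 + 0.0078 + 0.0015) ≈ 8.755 × 0.2471 ≈ 2.163 mcg/mL.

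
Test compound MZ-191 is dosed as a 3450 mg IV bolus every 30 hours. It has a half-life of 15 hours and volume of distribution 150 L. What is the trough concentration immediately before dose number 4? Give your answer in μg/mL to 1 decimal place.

f = (1/2)^(τ/t½) = (1/2)^(30/15) ≈ 0.2500.
C₀ = D/Vd = 3450/150 ≈ 23.000 μg/mL.
Before the 4th dose, 3 doses have been given. Superposition: Cmin = C₀·(f + f² + … + f^3).
≈ 23.000 × (0.2500 + 0.0625 + 0.0156) ≈ 23.000 × 0.3281 ≈ 7.546 μg/mL.

7.5 μg/mL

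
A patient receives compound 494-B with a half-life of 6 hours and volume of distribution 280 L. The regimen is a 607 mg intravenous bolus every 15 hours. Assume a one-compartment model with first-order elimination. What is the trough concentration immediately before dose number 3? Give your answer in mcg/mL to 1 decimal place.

f = (1/2)^(τ/t½) = (1/2)^(15/6) ≈ 0.1768.
C₀ = D/Vd = 607/280 ≈ 2.168 mcg/mL.
Before the 3rd dose, 2 doses have been given. Superposition: Cmin = C₀·(f + f²).
≈ 2.168 × (0.1768 + 0.0313) ≈ 2.168 × 0.2081 ≈ 0.451 mcg/mL.

0.5 mcg/mL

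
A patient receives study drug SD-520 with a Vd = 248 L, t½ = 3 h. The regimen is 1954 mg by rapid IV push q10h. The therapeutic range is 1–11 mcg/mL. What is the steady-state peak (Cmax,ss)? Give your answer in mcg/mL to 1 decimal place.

Over one 10-h interval, 10/3 ≈ 3.3333 half-lives elapse, leaving f ≈ 0.0992 of each dose.
At steady state, accumulation factor R = 1/(1 − e^(−kτ)) ≈ 1.1101.
Single-dose peak C₀ = D/Vd = 1954/248 ≈ 7.879 mcg/mL.
Steady-state peak Cmax,ss = C₀·R ≈ 7.879 × 1.1101 ≈ 8.746 mcg/mL.
Peak 8.7 mcg/mL vs MTC 11 mcg/mL: below toxic threshold.

8.7 mcg/mL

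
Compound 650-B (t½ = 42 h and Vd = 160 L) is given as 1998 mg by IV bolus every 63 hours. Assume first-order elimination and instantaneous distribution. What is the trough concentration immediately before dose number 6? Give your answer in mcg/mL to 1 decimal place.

f = (1/2)^(τ/t½) = (1/2)^(63/42) ≈ 0.3536.
C₀ = D/Vd = 1998/160 ≈ 12.488 mcg/mL.
Before the 6th dose, 5 doses have been given. Superposition: Cmin = C₀·(f + f² + … + f^5).
≈ 12.488 × (0.3536 + 0.1250 + 0.0442 + 0.0156 + 0.0055) ≈ 12.488 × 0.5439 ≈ 6.792 mcg/mL.

6.8 mcg/mL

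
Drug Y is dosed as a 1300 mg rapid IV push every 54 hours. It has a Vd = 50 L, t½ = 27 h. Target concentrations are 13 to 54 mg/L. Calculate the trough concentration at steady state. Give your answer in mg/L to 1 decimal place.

8.7 mg/L

The dosing interval is 2 half-lives, so f = 2^(−2) = 0.25.
At steady state, R = 1/(1 − 0.25) = 4/3.
Single-dose peak C₀ = D/Vd = 1300/50 = 26 mg/L.
Steady-state peak Cmax,ss = C₀·R = 26 × 4/3 ≈ 34.667 mg/L.
Steady-state trough Cmin,ss = Cmax,ss·f ≈ 34.667 × 0.25 ≈ 8.667 mg/L.
Trough 8.7 mg/L vs MEC 13 mg/L: subtherapeutic.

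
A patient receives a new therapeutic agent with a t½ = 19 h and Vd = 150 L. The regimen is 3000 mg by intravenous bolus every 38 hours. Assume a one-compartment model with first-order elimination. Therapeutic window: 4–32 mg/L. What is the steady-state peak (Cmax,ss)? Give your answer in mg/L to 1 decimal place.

26.7 mg/L

τ = 38 h = 2 half-lives, so f = (1/2)^2 = 0.25.
Accumulation ratio R = 1/(1 − f) = 1/0.75 = 4/3.
Single-dose peak C₀ = D/Vd = 3000/150 = 20 mg/L.
Steady-state peak Cmax,ss = C₀·R = 20 × 4/3 ≈ 26.667 mg/L.
Peak 26.7 mg/L vs MTC 32 mg/L: below toxic threshold.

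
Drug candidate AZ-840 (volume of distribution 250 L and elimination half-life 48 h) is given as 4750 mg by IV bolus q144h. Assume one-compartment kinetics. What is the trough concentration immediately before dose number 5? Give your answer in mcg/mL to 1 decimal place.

2.7 mcg/mL

f = (1/2)^(τ/t½) = (1/2)^(144/48) ≈ 0.1250.
C₀ = D/Vd = 4750/250 ≈ 19.000 mcg/mL.
Before the 5th dose, 4 doses have been given. Superposition: Cmin = C₀·(f + f² + … + f^4).
≈ 19.000 × (0.1250 + 0.0156 + 0.0020 + 0.0002) ≈ 19.000 × 0.1428 ≈ 2.713 mcg/mL.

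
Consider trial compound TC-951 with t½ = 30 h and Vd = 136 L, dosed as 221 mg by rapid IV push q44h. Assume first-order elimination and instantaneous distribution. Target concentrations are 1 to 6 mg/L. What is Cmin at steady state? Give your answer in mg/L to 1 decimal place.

0.9 mg/L

Over one 44-h interval, 44/30 ≈ 1.4667 half-lives elapse, leaving f ≈ 0.3618 of each dose.
Accumulation ratio R = 1/(1 − f) ≈ 1/0.6382 ≈ 1.5669.
Single-dose peak C₀ = D/Vd = 221/136 ≈ 1.625 mg/L.
Steady-state peak Cmax,ss = C₀·R ≈ 1.625 × 1.5669 ≈ 2.546 mg/L.
One interval later, Cmin,ss = Cmax,ss·e^(−kτ) ≈ 2.546 × 0.3618 ≈ 0.921 mg/L.
Trough 0.9 mg/L vs MEC 1 mg/L: subtherapeutic.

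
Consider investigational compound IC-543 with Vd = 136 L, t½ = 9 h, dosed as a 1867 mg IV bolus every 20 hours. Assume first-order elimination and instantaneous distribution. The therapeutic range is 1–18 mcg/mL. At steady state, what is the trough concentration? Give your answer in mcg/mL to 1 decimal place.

3.7 mcg/mL

Over one 20-h interval, 20/9 ≈ 2.2222 half-lives elapse, leaving f ≈ 0.2143 of each dose.
Accumulation ratio R = 1/(1 − f) ≈ 1/0.7857 ≈ 1.2728.
Single-dose peak C₀ = D/Vd = 1867/136 ≈ 13.728 mcg/mL.
Cmax,ss = C₀/(1 − f) ≈ 13.728/0.7857 ≈ 17.472 mcg/mL.
Steady-state trough Cmin,ss = Cmax,ss·f ≈ 17.472 × 0.2143 ≈ 3.744 mcg/mL.
Trough 3.7 mcg/mL vs MEC 1 mcg/mL: adequate.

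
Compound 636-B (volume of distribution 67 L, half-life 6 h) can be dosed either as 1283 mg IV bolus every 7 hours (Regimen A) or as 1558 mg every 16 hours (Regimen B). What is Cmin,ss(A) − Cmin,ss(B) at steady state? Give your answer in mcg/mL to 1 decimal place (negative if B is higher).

11.0 mcg/mL

Regimen A: f = (1/2)^(7/6) ≈ 0.4454; Cmin,ss = (1283/67)·f/(1−f) ≈ 15.379 mcg/mL.
Regimen B: f = (1/2)^(16/6) ≈ 0.1575; Cmin,ss = (1558/67)·f/(1−f) ≈ 4.347 mcg/mL.
Difference ≈ 15.379 − 4.347 ≈ 11.032 mcg/mL.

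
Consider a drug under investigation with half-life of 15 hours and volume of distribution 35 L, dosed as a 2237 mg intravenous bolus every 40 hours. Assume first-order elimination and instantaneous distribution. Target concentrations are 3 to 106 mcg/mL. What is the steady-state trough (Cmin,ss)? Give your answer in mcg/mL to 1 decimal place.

11.9 mcg/mL

k = ln2/t½ = ln2/15 ≈ 0.046210 h⁻¹; fraction remaining f = e^(−kτ) = e^(−0.046210×40) ≈ 0.1575.
Single-dose peak C₀ = D/Vd = 2237/35 ≈ 63.914 mcg/mL.
Steady-state trough Cmin,ss = C₀·f/(1−f) ≈ 63.914 × 0.1575/0.8425 ≈ 11.948 mcg/mL.
Trough 11.9 mcg/mL vs MEC 3 mcg/mL: adequate.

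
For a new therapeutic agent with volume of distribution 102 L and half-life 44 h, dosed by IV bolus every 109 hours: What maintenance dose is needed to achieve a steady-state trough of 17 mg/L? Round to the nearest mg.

7922 mg

τ/t½ = 109/44 ≈ 2.4773, so f = (1/2)^(109/44) ≈ 0.179584.
Cmin,ss = (D/Vd)·f/(1−f), so D = Cmin,ss·Vd·(1−f)/f.
D = 17 × 102 × (1−f)/f ≈ 17 × 102 × 4.56842 ≈ 7921.64 mg.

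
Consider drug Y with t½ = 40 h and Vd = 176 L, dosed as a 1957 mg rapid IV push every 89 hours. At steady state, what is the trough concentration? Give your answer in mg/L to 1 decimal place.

3.0 mg/L

τ/t½ = 89/40 ≈ 2.225, so fraction remaining f = (1/2)^(89/40) ≈ 0.2139.
Accumulation ratio R = 1/(1 − f) ≈ 1/0.7861 ≈ 1.2721.
Each bolus raises the concentration by D/Vd = 1957/176 ≈ 11.119 mg/L.
Steady-state peak Cmax,ss = C₀·R ≈ 11.119 × 1.2721 ≈ 14.144 mg/L.
Steady-state trough Cmin,ss = Cmax,ss·f ≈ 14.144 × 0.2139 ≈ 3.025 mg/L.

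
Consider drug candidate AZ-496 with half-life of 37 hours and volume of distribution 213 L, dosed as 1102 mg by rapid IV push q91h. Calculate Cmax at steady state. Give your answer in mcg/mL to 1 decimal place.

6.3 mcg/mL

Over one 91-h interval, 91/37 ≈ 2.4595 half-lives elapse, leaving f ≈ 0.1818 of each dose.
At steady state, accumulation factor R = 1/(1 − e^(−kτ)) ≈ 1.2222.
Each bolus raises the concentration by D/Vd = 1102/213 ≈ 5.174 mcg/mL.
Steady-state peak Cmax,ss = C₀·R ≈ 5.174 × 1.2222 ≈ 6.324 mcg/mL.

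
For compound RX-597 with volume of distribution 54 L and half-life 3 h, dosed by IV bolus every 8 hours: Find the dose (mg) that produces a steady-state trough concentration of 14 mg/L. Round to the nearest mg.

4044 mg

τ/t½ = 8/3 ≈ 2.6667, so f = (1/2)^(8/3) ≈ 0.157490.
Cmin,ss = (D/Vd)·f/(1−f), so D = Cmin,ss·Vd·(1−f)/f.
D = 14 × 54 × (1−f)/f ≈ 14 × 54 × 5.34961 ≈ 4044.31 mg.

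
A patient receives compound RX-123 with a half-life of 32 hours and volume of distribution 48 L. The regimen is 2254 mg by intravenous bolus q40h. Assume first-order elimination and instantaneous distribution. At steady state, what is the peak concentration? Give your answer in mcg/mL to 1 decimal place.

81.0 mcg/mL

τ/t½ = 40/32 ≈ 1.25, so fraction remaining f = (1/2)^(40/32) ≈ 0.4204.
At steady state, accumulation factor R = 1/(1 − e^(−kτ)) ≈ 1.7253.
Single-dose peak C₀ = D/Vd = 2254/48 ≈ 46.958 mcg/mL.
Steady-state peak Cmax,ss = C₀·R ≈ 46.958 × 1.7253 ≈ 81.017 mcg/mL.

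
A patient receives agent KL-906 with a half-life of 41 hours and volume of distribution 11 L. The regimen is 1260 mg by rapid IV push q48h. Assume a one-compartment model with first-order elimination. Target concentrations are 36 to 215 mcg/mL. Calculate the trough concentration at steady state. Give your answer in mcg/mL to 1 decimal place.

91.5 mcg/mL

k = ln2/t½ = ln2/41 ≈ 0.016906 h⁻¹; fraction remaining f = e^(−kτ) = e^(−0.016906×48) ≈ 0.4442.
At steady state, accumulation factor R = 1/(1 − e^(−kτ)) ≈ 1.7992.
Single-dose peak C₀ = D/Vd = 1260/11 ≈ 114.545 mcg/mL.
Cmax,ss = C₀/(1 − f) ≈ 114.545/0.5558 ≈ 206.090 mcg/mL.
One interval later, Cmin,ss = Cmax,ss·e^(−kτ) ≈ 206.090 × 0.4442 ≈ 91.545 mcg/mL.
Trough 91.5 mcg/mL vs MEC 36 mcg/mL: adequate.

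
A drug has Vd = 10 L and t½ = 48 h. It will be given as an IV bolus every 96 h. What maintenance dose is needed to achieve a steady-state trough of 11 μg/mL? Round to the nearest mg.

τ/t½ = 96/48 ≈ 2, so f = (1/2)^(96/48) ≈ 0.250000.
Cmin,ss = (D/Vd)·f/(1−f), so D = Cmin,ss·Vd·(1−f)/f.
D = 11 × 10 × (1−f)/f ≈ 11 × 10 × 3.00000 ≈ 330.00 mg.

330 mg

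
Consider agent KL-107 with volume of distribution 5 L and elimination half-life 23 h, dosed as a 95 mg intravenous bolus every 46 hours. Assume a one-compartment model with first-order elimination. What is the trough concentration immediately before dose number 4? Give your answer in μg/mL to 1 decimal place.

f = (1/2)^(τ/t½) = (1/2)^(46/23) ≈ 0.2500.
C₀ = D/Vd = 95/5 ≈ 19.000 μg/mL.
Before the 4th dose, 3 doses have been given. Superposition: Cmin = C₀·(f + f² + … + f^3).
≈ 19.000 × (0.2500 + 0.0625 + 0.0156) ≈ 19.000 × 0.3281 ≈ 6.234 μg/mL.

6.2 μg/mL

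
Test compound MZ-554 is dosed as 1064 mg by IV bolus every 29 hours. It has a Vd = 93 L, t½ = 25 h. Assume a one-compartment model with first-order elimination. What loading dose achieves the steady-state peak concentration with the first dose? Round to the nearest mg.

f = (1/2)^(29/25) ≈ 0.447513; accumulation ratio R = 1/(1−f) ≈ 1.81000.
Loading dose to hit Cmax,ss on first dose: D_load = D_maint·R ≈ 1064 × 1.81000 ≈ 1925.84 mg.

1926 mg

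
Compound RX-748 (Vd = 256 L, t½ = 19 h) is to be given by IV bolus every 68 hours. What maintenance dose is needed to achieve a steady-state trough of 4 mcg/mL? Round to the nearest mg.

11213 mg

τ/t½ = 68/19 ≈ 3.5789, so f = (1/2)^(68/19) ≈ 0.083682.
Cmin,ss = (D/Vd)·f/(1−f), so D = Cmin,ss·Vd·(1−f)/f.
D = 4 × 256 × (1−f)/f ≈ 4 × 256 × 10.95000 ≈ 11212.80 mg.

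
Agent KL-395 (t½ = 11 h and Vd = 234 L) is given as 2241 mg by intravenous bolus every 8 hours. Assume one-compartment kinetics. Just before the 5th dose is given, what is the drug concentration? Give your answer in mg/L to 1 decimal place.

12.7 mg/L

f = (1/2)^(τ/t½) = (1/2)^(8/11) ≈ 0.6040.
C₀ = D/Vd = 2241/234 ≈ 9.577 mg/L.
Before the 5th dose, 4 doses have been given. Superposition: Cmin = C₀·(f + f² + … + f^4).
≈ 9.577 × (0.6040 + 0.3648 + 0.2203 + 0.1331) ≈ 9.577 × 1.3222 ≈ 12.663 mg/L.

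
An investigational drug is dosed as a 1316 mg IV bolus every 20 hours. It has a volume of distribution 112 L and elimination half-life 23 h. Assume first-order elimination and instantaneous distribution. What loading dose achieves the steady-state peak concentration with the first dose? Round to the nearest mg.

f = (1/2)^(20/23) ≈ 0.547312; accumulation ratio R = 1/(1−f) ≈ 2.20903.
Loading dose to hit Cmax,ss on first dose: D_load = D_maint·R ≈ 1316 × 2.20903 ≈ 2907.08 mg.

2907 mg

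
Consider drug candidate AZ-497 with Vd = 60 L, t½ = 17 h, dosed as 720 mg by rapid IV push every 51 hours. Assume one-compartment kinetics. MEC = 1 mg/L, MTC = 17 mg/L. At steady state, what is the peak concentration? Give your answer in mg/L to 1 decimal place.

13.7 mg/L

τ = 51 h = 3 half-lives, so f = (1/2)^3 = 0.125.
Accumulation ratio R = 1/(1 − f) = 1/0.875 = 8/7.
Single-dose peak C₀ = D/Vd = 720/60 = 12 mg/L.
Steady-state peak Cmax,ss = C₀·R = 12 × 8/7 ≈ 13.714 mg/L.
Peak 13.7 mg/L vs MTC 17 mg/L: below toxic threshold.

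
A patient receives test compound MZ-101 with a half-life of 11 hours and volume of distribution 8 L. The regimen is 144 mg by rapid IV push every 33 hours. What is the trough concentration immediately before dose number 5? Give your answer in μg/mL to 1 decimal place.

2.6 μg/mL

f = (1/2)^(τ/t½) = (1/2)^(33/11) ≈ 0.1250.
C₀ = D/Vd = 144/8 ≈ 18.000 μg/mL.
Before the 5th dose, 4 doses have been given. Superposition: Cmin = C₀·(f + f² + … + f^4).
≈ 18.000 × (0.1250 + 0.0156 + 0.0020 + 0.0002) ≈ 18.000 × 0.1428 ≈ 2.570 μg/mL.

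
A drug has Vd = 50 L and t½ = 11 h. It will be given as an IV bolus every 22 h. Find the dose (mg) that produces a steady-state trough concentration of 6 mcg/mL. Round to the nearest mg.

900 mg

τ/t½ = 22/11 ≈ 2, so f = (1/2)^(22/11) ≈ 0.250000.
Cmin,ss = (D/Vd)·f/(1−f), so D = Cmin,ss·Vd·(1−f)/f.
D = 6 × 50 × (1−f)/f ≈ 6 × 50 × 3.00000 ≈ 900.00 mg.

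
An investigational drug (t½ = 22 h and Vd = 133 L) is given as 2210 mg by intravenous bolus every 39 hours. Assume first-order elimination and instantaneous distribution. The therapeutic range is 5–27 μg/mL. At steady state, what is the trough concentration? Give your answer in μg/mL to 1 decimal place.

6.9 μg/mL

k = ln2/t½ = ln2/22 ≈ 0.031507 h⁻¹; fraction remaining f = e^(−kτ) = e^(−0.031507×39) ≈ 0.2927.
At steady state, accumulation factor R = 1/(1 − e^(−kτ)) ≈ 1.4138.
Each bolus raises the concentration by D/Vd = 2210/133 ≈ 16.617 μg/mL.
Cmax,ss = C₀/(1 − f) ≈ 16.617/0.7073 ≈ 23.494 μg/mL.
One interval later, Cmin,ss = Cmax,ss·e^(−kτ) ≈ 23.494 × 0.2927 ≈ 6.877 μg/mL.
Trough 6.9 μg/mL vs MEC 5 μg/mL: adequate.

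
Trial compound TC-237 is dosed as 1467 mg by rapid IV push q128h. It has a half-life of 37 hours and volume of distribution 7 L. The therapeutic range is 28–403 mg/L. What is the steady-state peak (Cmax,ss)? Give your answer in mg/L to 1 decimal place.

τ/t½ = 128/37 ≈ 3.4595, so fraction remaining f = (1/2)^(128/37) ≈ 0.0909.
At steady state, accumulation factor R = 1/(1 − e^(−kτ)) ≈ 1.1000.
Single-dose peak C₀ = D/Vd = 1467/7 ≈ 209.571 mg/L.
Steady-state peak Cmax,ss = C₀·R ≈ 209.571 × 1.1000 ≈ 230.528 mg/L.
Peak 230.5 mg/L vs MTC 403 mg/L: below toxic threshold.

230.5 mg/L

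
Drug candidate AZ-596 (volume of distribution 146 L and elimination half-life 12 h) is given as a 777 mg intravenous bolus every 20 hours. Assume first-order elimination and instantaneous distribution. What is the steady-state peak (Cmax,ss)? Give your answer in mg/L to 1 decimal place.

7.8 mg/L

k = ln2/t½ = ln2/12 ≈ 0.057762 h⁻¹; fraction remaining f = e^(−kτ) = e^(−0.057762×20) ≈ 0.3150.
At steady state, accumulation factor R = 1/(1 − e^(−kτ)) ≈ 1.4599.
Single-dose peak C₀ = D/Vd = 777/146 ≈ 5.322 mg/L.
Steady-state peak Cmax,ss = C₀·R ≈ 5.322 × 1.4599 ≈ 7.770 mg/L.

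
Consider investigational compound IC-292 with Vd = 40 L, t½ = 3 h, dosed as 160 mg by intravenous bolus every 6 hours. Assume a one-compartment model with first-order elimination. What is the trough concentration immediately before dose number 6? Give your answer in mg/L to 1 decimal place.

f = (1/2)^(τ/t½) = (1/2)^(6/3) ≈ 0.2500.
C₀ = D/Vd = 160/40 ≈ 4.000 mg/L.
Before the 6th dose, 5 doses have been given. Superposition: Cmin = C₀·(f + f² + … + f^5).
≈ 4.000 × (0.2500 + 0.0625 + 0.0156 + 0.0039 + 0.0010) ≈ 4.000 × 0.3330 ≈ 1.332 mg/L.

1.3 mg/L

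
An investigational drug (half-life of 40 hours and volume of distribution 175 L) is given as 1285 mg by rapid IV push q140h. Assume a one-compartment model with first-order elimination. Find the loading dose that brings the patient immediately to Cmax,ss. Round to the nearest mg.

1410 mg

f = (1/2)^(140/40) ≈ 0.088388; accumulation ratio R = 1/(1−f) ≈ 1.09696.
Loading dose to hit Cmax,ss on first dose: D_load = D_maint·R ≈ 1285 × 1.09696 ≈ 1409.59 mg.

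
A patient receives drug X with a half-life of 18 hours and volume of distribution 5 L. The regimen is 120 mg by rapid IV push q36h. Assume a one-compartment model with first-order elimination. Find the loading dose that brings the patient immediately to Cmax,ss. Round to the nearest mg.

f = (1/2)^(36/18) ≈ 0.250000; accumulation ratio R = 1/(1−f) ≈ 1.33333.
Loading dose to hit Cmax,ss on first dose: D_load = D_maint·R ≈ 120 × 1.33333 ≈ 160.00 mg.

160 mg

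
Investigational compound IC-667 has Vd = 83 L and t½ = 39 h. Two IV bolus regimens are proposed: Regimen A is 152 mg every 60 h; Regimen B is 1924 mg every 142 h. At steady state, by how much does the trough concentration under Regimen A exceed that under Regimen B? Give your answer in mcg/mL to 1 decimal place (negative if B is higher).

Regimen A: f = (1/2)^(60/39) ≈ 0.3443; Cmin,ss = (152/83)·f/(1−f) ≈ 0.962 mcg/mL.
Regimen B: f = (1/2)^(142/39) ≈ 0.0802; Cmin,ss = (1924/83)·f/(1−f) ≈ 2.021 mcg/mL.
Difference ≈ 0.962 − 2.021 ≈ -1.059 mcg/mL.

-1.1 mcg/mL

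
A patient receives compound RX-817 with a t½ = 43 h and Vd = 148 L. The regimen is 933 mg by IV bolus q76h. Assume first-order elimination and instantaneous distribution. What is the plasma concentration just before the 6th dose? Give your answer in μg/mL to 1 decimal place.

f = (1/2)^(τ/t½) = (1/2)^(76/43) ≈ 0.2937.
C₀ = D/Vd = 933/148 ≈ 6.304 μg/mL.
Before the 6th dose, 5 doses have been given. Superposition: Cmin = C₀·(f + f² + … + f^5).
≈ 6.304 × (0.2937 + 0.0863 + 0.0253 + 0.0074 + 0.0022) ≈ 6.304 × 0.4149 ≈ 2.616 μg/mL.

2.6 μg/mL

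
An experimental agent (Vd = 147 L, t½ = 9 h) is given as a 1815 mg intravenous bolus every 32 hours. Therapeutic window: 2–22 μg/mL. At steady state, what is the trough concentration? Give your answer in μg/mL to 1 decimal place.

Over one 32-h interval, 32/9 ≈ 3.5556 half-lives elapse, leaving f ≈ 0.0850 of each dose.
Accumulation ratio R = 1/(1 − f) ≈ 1/0.9150 ≈ 1.0929.
Single-dose peak C₀ = D/Vd = 1815/147 ≈ 12.347 μg/mL.
Steady-state peak Cmax,ss = C₀·R ≈ 12.347 × 1.0929 ≈ 13.494 μg/mL.
Steady-state trough Cmin,ss = Cmax,ss·f ≈ 13.494 × 0.0850 ≈ 1.147 μg/mL.
Trough 1.1 μg/mL vs MEC 2 μg/mL: subtherapeutic.

1.1 μg/mL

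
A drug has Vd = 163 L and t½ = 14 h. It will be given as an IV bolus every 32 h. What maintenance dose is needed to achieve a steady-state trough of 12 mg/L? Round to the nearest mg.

7582 mg

τ/t½ = 32/14 ≈ 2.2857, so f = (1/2)^(32/14) ≈ 0.205084.
Cmin,ss = (D/Vd)·f/(1−f), so D = Cmin,ss·Vd·(1−f)/f.
D = 12 × 163 × (1−f)/f ≈ 12 × 163 × 3.87605 ≈ 7581.55 mg.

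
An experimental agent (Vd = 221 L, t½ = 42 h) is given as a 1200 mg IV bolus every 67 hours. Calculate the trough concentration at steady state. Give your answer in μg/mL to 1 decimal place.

2.7 μg/mL

Over one 67-h interval, 67/42 ≈ 1.5952 half-lives elapse, leaving f ≈ 0.3310 of each dose.
At steady state, accumulation factor R = 1/(1 − e^(−kτ)) ≈ 1.4948.
Each bolus raises the concentration by D/Vd = 1200/221 ≈ 5.430 μg/mL.
Cmax,ss = C₀/(1 − f) ≈ 5.430/0.6690 ≈ 8.117 μg/mL.
One interval later, Cmin,ss = Cmax,ss·e^(−kτ) ≈ 8.117 × 0.3310 ≈ 2.687 μg/mL.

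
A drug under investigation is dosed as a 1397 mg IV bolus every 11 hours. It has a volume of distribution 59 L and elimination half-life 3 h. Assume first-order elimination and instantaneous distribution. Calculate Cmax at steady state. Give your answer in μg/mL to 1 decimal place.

Over one 11-h interval, 11/3 ≈ 3.6667 half-lives elapse, leaving f ≈ 0.0787 of each dose.
Accumulation ratio R = 1/(1 − f) ≈ 1/0.9213 ≈ 1.0854.
Single-dose peak C₀ = D/Vd = 1397/59 ≈ 23.678 μg/mL.
Steady-state peak Cmax,ss = C₀·R ≈ 23.678 × 1.0854 ≈ 25.700 μg/mL.

25.7 μg/mL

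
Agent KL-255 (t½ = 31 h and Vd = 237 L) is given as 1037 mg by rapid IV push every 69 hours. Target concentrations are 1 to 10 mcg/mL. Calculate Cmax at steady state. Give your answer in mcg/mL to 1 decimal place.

5.6 mcg/mL

Over one 69-h interval, 69/31 ≈ 2.2258 half-lives elapse, leaving f ≈ 0.2138 of each dose.
Accumulation ratio R = 1/(1 − f) ≈ 1/0.7862 ≈ 1.2719.
Single-dose peak C₀ = D/Vd = 1037/237 ≈ 4.376 mcg/mL.
Steady-state peak Cmax,ss = C₀·R ≈ 4.376 × 1.2719 ≈ 5.566 mcg/mL.
Peak 5.6 mcg/mL vs MTC 10 mcg/mL: below toxic threshold.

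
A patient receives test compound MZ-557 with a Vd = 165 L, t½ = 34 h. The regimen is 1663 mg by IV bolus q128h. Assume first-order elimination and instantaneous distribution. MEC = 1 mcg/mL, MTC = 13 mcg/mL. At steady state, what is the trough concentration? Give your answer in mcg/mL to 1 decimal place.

0.8 mcg/mL

k = ln2/t½ = ln2/34 ≈ 0.020387 h⁻¹; fraction remaining f = e^(−kτ) = e^(−0.020387×128) ≈ 0.0736.
At steady state, accumulation factor R = 1/(1 − e^(−kτ)) ≈ 1.0794.
Each bolus raises the concentration by D/Vd = 1663/165 ≈ 10.079 mcg/mL.
Cmax,ss = C₀/(1 − f) ≈ 10.079/0.9264 ≈ 10.880 mcg/mL.
Steady-state trough Cmin,ss = Cmax,ss·f ≈ 10.880 × 0.0736 ≈ 0.801 mcg/mL.
Trough 0.8 mcg/mL vs MEC 1 mcg/mL: subtherapeutic.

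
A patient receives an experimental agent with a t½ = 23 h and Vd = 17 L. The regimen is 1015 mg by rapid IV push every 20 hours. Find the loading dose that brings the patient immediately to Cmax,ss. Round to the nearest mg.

2242 mg

f = (1/2)^(20/23) ≈ 0.547312; accumulation ratio R = 1/(1−f) ≈ 2.20903.
Loading dose to hit Cmax,ss on first dose: D_load = D_maint·R ≈ 1015 × 2.20903 ≈ 2242.17 mg.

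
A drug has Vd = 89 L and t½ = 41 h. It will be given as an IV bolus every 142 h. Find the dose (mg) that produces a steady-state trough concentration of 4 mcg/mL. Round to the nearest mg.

3571 mg

τ/t½ = 142/41 ≈ 3.4634, so f = (1/2)^(142/41) ≈ 0.090658.
Cmin,ss = (D/Vd)·f/(1−f), so D = Cmin,ss·Vd·(1−f)/f.
D = 4 × 89 × (1−f)/f ≈ 4 × 89 × 10.03047 ≈ 3570.85 mg.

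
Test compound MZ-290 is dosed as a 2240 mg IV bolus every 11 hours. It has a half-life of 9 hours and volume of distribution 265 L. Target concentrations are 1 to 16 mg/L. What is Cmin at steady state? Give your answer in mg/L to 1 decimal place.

6.3 mg/L

τ/t½ = 11/9 ≈ 1.2222, so fraction remaining f = (1/2)^(11/9) ≈ 0.4286.
Single-dose peak C₀ = D/Vd = 2240/265 ≈ 8.453 mg/L.
Steady-state trough Cmin,ss = C₀·f/(1−f) ≈ 8.453 × 0.4286/0.5714 ≈ 6.340 mg/L.
Trough 6.3 mg/L vs MEC 1 mg/L: adequate.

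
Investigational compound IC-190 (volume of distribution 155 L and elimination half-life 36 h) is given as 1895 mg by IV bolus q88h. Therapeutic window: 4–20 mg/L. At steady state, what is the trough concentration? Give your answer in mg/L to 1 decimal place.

τ/t½ = 88/36 ≈ 2.4444, so fraction remaining f = (1/2)^(88/36) ≈ 0.1837.
At steady state, accumulation factor R = 1/(1 − e^(−kτ)) ≈ 1.2250.
Each bolus raises the concentration by D/Vd = 1895/155 ≈ 12.226 mg/L.
Cmax,ss = C₀/(1 − f) ≈ 12.226/0.8163 ≈ 14.977 mg/L.
One interval later, Cmin,ss = Cmax,ss·e^(−kτ) ≈ 14.977 × 0.1837 ≈ 2.751 mg/L.
Trough 2.8 mg/L vs MEC 4 mg/L: subtherapeutic.

2.8 mg/L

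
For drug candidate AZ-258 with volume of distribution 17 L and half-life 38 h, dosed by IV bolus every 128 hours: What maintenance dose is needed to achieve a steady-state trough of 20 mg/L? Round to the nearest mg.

3171 mg

τ/t½ = 128/38 ≈ 3.3684, so f = (1/2)^(128/38) ≈ 0.096829.
Cmin,ss = (D/Vd)·f/(1−f), so D = Cmin,ss·Vd·(1−f)/f.
D = 20 × 17 × (1−f)/f ≈ 20 × 17 × 9.32748 ≈ 3171.34 mg.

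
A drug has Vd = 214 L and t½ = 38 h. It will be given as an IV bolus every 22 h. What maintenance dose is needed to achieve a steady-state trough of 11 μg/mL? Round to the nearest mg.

1162 mg

τ/t½ = 22/38 ≈ 0.57895, so f = (1/2)^(22/38) ≈ 0.669452.
Cmin,ss = (D/Vd)·f/(1−f), so D = Cmin,ss·Vd·(1−f)/f.
D = 11 × 214 × (1−f)/f ≈ 11 × 214 × 0.49376 ≈ 1162.31 mg.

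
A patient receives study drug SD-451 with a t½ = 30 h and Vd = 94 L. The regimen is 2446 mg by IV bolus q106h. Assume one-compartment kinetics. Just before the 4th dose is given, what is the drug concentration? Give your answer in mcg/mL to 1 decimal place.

2.5 mcg/mL

f = (1/2)^(τ/t½) = (1/2)^(106/30) ≈ 0.0864.
C₀ = D/Vd = 2446/94 ≈ 26.021 mcg/mL.
Before the 4th dose, 3 doses have been given. Superposition: Cmin = C₀·(f + f² + … + f^3).
≈ 26.021 × (0.0864 + 0.0075 + 0.0006) ≈ 26.021 × 0.0945 ≈ 2.459 mcg/mL.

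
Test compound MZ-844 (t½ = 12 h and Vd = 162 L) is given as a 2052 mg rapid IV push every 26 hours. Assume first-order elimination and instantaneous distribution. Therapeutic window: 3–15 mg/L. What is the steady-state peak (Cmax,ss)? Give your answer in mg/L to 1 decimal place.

τ/t½ = 26/12 ≈ 2.1667, so fraction remaining f = (1/2)^(26/12) ≈ 0.2227.
Accumulation ratio R = 1/(1 − f) ≈ 1/0.7773 ≈ 1.2865.
Single-dose peak C₀ = D/Vd = 2052/162 ≈ 12.667 mg/L.
Steady-state peak Cmax,ss = C₀·R ≈ 12.667 × 1.2865 ≈ 16.296 mg/L.
Peak 16.3 mg/L vs MTC 15 mg/L: exceeds toxic threshold.

16.3 mg/L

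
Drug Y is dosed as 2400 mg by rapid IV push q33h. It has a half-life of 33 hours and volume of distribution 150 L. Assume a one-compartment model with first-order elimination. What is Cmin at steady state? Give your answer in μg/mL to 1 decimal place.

τ = 33 h = 1 half-life, so f = (1/2)^1 = 0.5.
Accumulation ratio R = 1/(1 − f) = 1/0.5 = 2/1.
Single-dose peak C₀ = D/Vd = 2400/150 = 16 μg/mL.
Steady-state peak Cmax,ss = C₀·R = 16 × 2/1 ≈ 32.000 μg/mL.
Steady-state trough Cmin,ss = Cmax,ss·f ≈ 32.000 × 0.5 ≈ 16.000 μg/mL.

16.0 μg/mL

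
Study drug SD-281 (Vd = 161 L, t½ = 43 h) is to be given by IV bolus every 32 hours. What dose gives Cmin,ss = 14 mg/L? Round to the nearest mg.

1522 mg

τ/t½ = 32/43 ≈ 0.74419, so f = (1/2)^(32/43) ≈ 0.597005.
Cmin,ss = (D/Vd)·f/(1−f), so D = Cmin,ss·Vd·(1−f)/f.
D = 14 × 161 × (1−f)/f ≈ 14 × 161 × 0.67503 ≈ 1521.52 mg.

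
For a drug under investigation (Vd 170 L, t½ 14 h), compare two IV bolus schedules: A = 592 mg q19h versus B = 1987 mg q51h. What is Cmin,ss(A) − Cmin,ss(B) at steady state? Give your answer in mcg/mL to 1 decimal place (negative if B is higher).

Regimen A: f = (1/2)^(19/14) ≈ 0.3904; Cmin,ss = (592/170)·f/(1−f) ≈ 2.230 mcg/mL.
Regimen B: f = (1/2)^(51/14) ≈ 0.0801; Cmin,ss = (1987/170)·f/(1−f) ≈ 1.018 mcg/mL.
Difference ≈ 2.230 − 1.018 ≈ 1.212 mcg/mL.

1.2 mcg/mL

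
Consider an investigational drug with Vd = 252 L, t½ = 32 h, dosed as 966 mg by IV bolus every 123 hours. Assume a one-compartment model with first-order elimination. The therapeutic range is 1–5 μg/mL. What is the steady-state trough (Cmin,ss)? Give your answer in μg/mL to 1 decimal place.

k = ln2/t½ = ln2/32 ≈ 0.021661 h⁻¹; fraction remaining f = e^(−kτ) = e^(−0.021661×123) ≈ 0.0696.
Accumulation ratio R = 1/(1 − f) ≈ 1/0.9304 ≈ 1.0748.
Single-dose peak C₀ = D/Vd = 966/252 ≈ 3.833 μg/mL.
Cmax,ss = C₀/(1 − f) ≈ 3.833/0.9304 ≈ 4.120 μg/mL.
Steady-state trough Cmin,ss = Cmax,ss·f ≈ 4.120 × 0.0696 ≈ 0.287 μg/mL.
Trough 0.3 μg/mL vs MEC 1 μg/mL: subtherapeutic.

0.3 μg/mL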